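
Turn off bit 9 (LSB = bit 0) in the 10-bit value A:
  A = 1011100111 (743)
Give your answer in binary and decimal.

Mask = ~(1 << 9) = 0111111111
Bit 9 of A is 1, so AND-ing with the mask clears it to 0.
  1011100111
& 0111111111
------------
  0011100111

Answer: 0011100111 (231)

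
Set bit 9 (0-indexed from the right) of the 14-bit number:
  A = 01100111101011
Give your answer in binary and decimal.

Mask = 1 << 9 = 00001000000000
Bit 9 of A is 0, so OR-ing with the mask flips it to 1.
  01100111101011
| 00001000000000
----------------
  01101111101011

Answer: 01101111101011 (7147)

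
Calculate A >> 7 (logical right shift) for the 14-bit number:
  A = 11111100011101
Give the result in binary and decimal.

Logical shift right by 7: drop the bottom 7 bit(s), prepend 7 zero(s) on the left.
  11111100011101  ->  keep [1111110], discard [0011101], prepend 0000000
= 00000001111110

Answer: 00000001111110 (126)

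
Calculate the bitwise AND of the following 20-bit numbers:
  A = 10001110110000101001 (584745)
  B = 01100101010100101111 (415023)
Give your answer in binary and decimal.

Apply & to each column (1 only where both bits are 1):
  10001110110000101001
& 01100101010100101111
----------------------
  00000100010000101001

Answer: 00000100010000101001 (17449)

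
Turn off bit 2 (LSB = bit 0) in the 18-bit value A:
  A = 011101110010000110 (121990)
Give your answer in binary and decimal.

Mask = ~(1 << 2) = 111111111111111011
Bit 2 of A is 1, so AND-ing with the mask clears it to 0.
  011101110010000110
& 111111111111111011
--------------------
  011101110010000010

Answer: 011101110010000010 (121986)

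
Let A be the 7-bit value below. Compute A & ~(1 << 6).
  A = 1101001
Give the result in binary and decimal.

Mask = ~(1 << 6) = 0111111
Bit 6 of A is 1, so AND-ing with the mask clears it to 0.
  1101001
& 0111111
---------
  0101001

Answer: 0101001 (41)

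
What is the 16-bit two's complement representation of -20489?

1. Binary of +20489:  0101000000001001
2. Invert bits:     1010111111110110
3. Add 1:           1010111111110111

Answer: 1010111111110111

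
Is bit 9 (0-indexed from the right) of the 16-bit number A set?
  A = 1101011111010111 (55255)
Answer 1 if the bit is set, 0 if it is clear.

Bit 9 is the 10th from the right.
  1101011111010111
        ^
That bit is 1.

Answer: 1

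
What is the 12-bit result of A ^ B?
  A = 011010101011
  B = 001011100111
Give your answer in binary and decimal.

Apply ^ to each column (1 where bits differ):
  011010101011
^ 001011100111
--------------
  010001001100

Answer: 010001001100 (1100)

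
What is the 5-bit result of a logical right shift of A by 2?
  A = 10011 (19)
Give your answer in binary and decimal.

Logical shift right by 2: drop the bottom 2 bit(s), prepend 2 zero(s) on the left.
  10011  ->  keep [100], discard [11], prepend 00
= 00100

Answer: 00100 (4)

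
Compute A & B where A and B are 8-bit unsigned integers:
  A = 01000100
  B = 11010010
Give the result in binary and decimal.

Apply & to each column (1 only where both bits are 1):
  01000100
& 11010010
----------
  01000000

Answer: 01000000 (64)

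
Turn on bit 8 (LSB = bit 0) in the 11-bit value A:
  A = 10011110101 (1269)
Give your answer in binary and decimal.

Mask = 1 << 8 = 00100000000
Bit 8 of A is 0, so OR-ing with the mask flips it to 1.
  10011110101
| 00100000000
-------------
  10111110101

Answer: 10111110101 (1525)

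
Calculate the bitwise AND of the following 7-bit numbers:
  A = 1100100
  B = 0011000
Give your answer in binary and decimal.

Apply & to each column (1 only where both bits are 1):
  1100100
& 0011000
---------
  0000000

Answer: 0000000 (0)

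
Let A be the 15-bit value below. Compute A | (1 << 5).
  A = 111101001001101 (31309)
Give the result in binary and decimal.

Mask = 1 << 5 = 000000000100000
Bit 5 of A is 0, so OR-ing with the mask flips it to 1.
  111101001001101
| 000000000100000
-----------------
  111101001101101

Answer: 111101001101101 (31341)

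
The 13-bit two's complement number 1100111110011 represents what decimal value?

MSB is 1, so the value is negative. Find the magnitude:
1. Invert bits:  0011000001100
2. Add 1:        0011000001101  = 1549
3. Apply sign:   -1549

Answer: -1549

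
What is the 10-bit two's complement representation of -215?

1. Binary of +215:  0011010111
2. Invert bits:     1100101000
3. Add 1:           1100101001

Answer: 1100101001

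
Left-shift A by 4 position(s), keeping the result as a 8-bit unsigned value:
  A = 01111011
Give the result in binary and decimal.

Shift left by 4: drop the top 4 bit(s), append 4 zero(s) on the right.
  01111011  ->  discard [0111], keep [1011], append 0000
= 10110000

Answer: 10110000 (176)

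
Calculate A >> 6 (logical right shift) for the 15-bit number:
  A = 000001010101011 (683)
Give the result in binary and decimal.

Logical shift right by 6: drop the bottom 6 bit(s), prepend 6 zero(s) on the left.
  000001010101011  ->  keep [000001010], discard [101011], prepend 000000
= 000000000001010

Answer: 000000000001010 (10)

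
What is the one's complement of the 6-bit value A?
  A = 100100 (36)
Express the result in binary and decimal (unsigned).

Flip each bit (0->1, 1->0):
  100100
  011011

Answer: 011011 (27)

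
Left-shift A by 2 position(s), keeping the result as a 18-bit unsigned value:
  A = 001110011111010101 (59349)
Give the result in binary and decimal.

Shift left by 2: drop the top 2 bit(s), append 2 zero(s) on the right.
  001110011111010101  ->  discard [00], keep [1110011111010101], append 00
= 111001111101010100

Answer: 111001111101010100 (237396)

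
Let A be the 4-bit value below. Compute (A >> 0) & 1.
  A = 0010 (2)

Bit 0 is the 1st from the right.
  0010
     ^
That bit is 0.

Answer: 0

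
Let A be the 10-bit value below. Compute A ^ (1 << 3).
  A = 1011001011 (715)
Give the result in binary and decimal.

Mask = 1 << 3 = 0000001000
Bit 3 of A is 1; XOR with the mask flips it to 0.
  1011001011
^ 0000001000
------------
  1011000011

Answer: 1011000011 (707)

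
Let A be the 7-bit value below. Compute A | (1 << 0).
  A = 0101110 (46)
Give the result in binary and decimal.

Mask = 1 << 0 = 0000001
Bit 0 of A is 0, so OR-ing with the mask flips it to 1.
  0101110
| 0000001
---------
  0101111

Answer: 0101111 (47)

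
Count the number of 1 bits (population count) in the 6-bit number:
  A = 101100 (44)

101100
1-bits at positions (from bit 0 = LSB): 2, 3, 5
Count = 3

Answer: 3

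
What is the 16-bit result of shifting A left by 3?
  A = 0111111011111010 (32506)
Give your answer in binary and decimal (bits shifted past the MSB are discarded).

Shift left by 3: drop the top 3 bit(s), append 3 zero(s) on the right.
  0111111011111010  ->  discard [011], keep [1111011111010], append 000
= 1111011111010000

Answer: 1111011111010000 (63440)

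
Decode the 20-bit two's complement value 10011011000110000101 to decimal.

MSB is 1, so the value is negative. Find the magnitude:
1. Invert bits:  01100100111001111010
2. Add 1:        01100100111001111011  = 413307
3. Apply sign:   -413307

Answer: -413307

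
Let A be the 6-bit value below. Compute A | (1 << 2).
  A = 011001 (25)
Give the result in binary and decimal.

Mask = 1 << 2 = 000100
Bit 2 of A is 0, so OR-ing with the mask flips it to 1.
  011001
| 000100
--------
  011101

Answer: 011101 (29)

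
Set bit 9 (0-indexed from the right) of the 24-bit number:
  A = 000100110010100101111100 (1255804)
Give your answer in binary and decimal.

Mask = 1 << 9 = 000000000000001000000000
Bit 9 of A is 0, so OR-ing with the mask flips it to 1.
  000100110010100101111100
| 000000000000001000000000
--------------------------
  000100110010101101111100

Answer: 000100110010101101111100 (1256316)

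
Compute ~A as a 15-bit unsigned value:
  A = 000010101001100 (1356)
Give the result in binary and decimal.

Flip each bit (0->1, 1->0):
  000010101001100
  111101010110011

Answer: 111101010110011 (31411)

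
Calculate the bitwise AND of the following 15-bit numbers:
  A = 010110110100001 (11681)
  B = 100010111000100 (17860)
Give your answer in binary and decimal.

Apply & to each column (1 only where both bits are 1):
  010110110100001
& 100010111000100
-----------------
  000010110000000

Answer: 000010110000000 (1408)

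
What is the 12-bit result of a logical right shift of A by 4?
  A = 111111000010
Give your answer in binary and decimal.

Logical shift right by 4: drop the bottom 4 bit(s), prepend 4 zero(s) on the left.
  111111000010  ->  keep [11111100], discard [0010], prepend 0000
= 000011111100

Answer: 000011111100 (252)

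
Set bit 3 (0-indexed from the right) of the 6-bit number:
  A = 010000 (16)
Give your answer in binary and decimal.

Mask = 1 << 3 = 001000
Bit 3 of A is 0, so OR-ing with the mask flips it to 1.
  010000
| 001000
--------
  011000

Answer: 011000 (24)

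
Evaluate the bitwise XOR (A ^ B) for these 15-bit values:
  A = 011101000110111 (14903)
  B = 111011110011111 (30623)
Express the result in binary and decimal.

Apply ^ to each column (1 where bits differ):
  011101000110111
^ 111011110011111
-----------------
  100110110101000

Answer: 100110110101000 (19880)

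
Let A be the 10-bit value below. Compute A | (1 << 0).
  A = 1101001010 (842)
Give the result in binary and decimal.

Mask = 1 << 0 = 0000000001
Bit 0 of A is 0, so OR-ing with the mask flips it to 1.
  1101001010
| 0000000001
------------
  1101001011

Answer: 1101001011 (843)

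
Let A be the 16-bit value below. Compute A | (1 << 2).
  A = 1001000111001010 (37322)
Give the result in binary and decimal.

Mask = 1 << 2 = 0000000000000100
Bit 2 of A is 0, so OR-ing with the mask flips it to 1.
  1001000111001010
| 0000000000000100
------------------
  1001000111001110

Answer: 1001000111001110 (37326)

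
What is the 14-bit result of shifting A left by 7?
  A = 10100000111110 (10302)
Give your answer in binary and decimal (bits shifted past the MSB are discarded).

Shift left by 7: drop the top 7 bit(s), append 7 zero(s) on the right.
  10100000111110  ->  discard [1010000], keep [0111110], append 0000000
= 01111100000000

Answer: 01111100000000 (7936)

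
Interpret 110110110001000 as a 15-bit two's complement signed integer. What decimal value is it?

MSB is 1, so the value is negative. Find the magnitude:
1. Invert bits:  001001001110111
2. Add 1:        001001001111000  = 4728
3. Apply sign:   -4728

Answer: -4728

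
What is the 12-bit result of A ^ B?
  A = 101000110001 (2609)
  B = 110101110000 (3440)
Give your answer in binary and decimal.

Apply ^ to each column (1 where bits differ):
  101000110001
^ 110101110000
--------------
  011101000001

Answer: 011101000001 (1857)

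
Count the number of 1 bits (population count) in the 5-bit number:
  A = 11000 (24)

11000
1-bits at positions (from bit 0 = LSB): 3, 4
Count = 2

Answer: 2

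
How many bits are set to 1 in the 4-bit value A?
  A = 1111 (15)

1111
1-bits at positions (from bit 0 = LSB): 0, 1, 2, 3
Count = 4

Answer: 4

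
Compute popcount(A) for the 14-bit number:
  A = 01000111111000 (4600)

01000111111000
1-bits at positions (from bit 0 = LSB): 3, 4, 5, 6, 7, 8, 12
Count = 7

Answer: 7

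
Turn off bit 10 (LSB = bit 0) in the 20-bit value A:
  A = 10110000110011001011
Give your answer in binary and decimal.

Mask = ~(1 << 10) = 11111111101111111111
Bit 10 of A is 1, so AND-ing with the mask clears it to 0.
  10110000110011001011
& 11111111101111111111
----------------------
  10110000100011001011

Answer: 10110000100011001011 (723147)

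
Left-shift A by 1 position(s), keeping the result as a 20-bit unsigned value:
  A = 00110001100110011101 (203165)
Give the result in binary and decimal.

Shift left by 1: drop the top 1 bit(s), append 1 zero(s) on the right.
  00110001100110011101  ->  discard [0], keep [0110001100110011101], append 0
= 01100011001100111010

Answer: 01100011001100111010 (406330)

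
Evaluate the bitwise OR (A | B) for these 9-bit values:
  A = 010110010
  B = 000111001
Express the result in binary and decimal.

Apply | to each column (1 where either bit is 1):
  010110010
| 000111001
-----------
  010111011

Answer: 010111011 (187)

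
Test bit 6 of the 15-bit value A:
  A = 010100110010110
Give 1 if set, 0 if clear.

Bit 6 is the 7th from the right.
  010100110010110
          ^
That bit is 0.

Answer: 0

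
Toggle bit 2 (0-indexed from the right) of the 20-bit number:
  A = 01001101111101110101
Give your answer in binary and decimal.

Mask = 1 << 2 = 00000000000000000100
Bit 2 of A is 1; XOR with the mask flips it to 0.
  01001101111101110101
^ 00000000000000000100
----------------------
  01001101111101110001

Answer: 01001101111101110001 (319345)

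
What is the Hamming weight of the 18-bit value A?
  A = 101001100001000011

101001100001000011
1-bits at positions (from bit 0 = LSB): 0, 1, 6, 11, 12, 15, 17
Count = 7

Answer: 7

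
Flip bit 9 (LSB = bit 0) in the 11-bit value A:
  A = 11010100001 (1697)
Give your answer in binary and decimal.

Mask = 1 << 9 = 01000000000
Bit 9 of A is 1; XOR with the mask flips it to 0.
  11010100001
^ 01000000000
-------------
  10010100001

Answer: 10010100001 (1185)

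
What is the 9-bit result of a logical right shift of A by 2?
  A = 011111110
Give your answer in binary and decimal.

Logical shift right by 2: drop the bottom 2 bit(s), prepend 2 zero(s) on the left.
  011111110  ->  keep [0111111], discard [10], prepend 00
= 000111111

Answer: 000111111 (63)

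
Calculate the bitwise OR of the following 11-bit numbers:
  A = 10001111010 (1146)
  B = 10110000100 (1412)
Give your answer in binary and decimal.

Apply | to each column (1 where either bit is 1):
  10001111010
| 10110000100
-------------
  10111111110

Answer: 10111111110 (1534)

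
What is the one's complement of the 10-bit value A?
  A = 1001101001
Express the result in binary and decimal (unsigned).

Flip each bit (0->1, 1->0):
  1001101001
  0110010110

Answer: 0110010110 (406)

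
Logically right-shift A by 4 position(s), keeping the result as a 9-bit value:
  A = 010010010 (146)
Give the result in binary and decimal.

Logical shift right by 4: drop the bottom 4 bit(s), prepend 4 zero(s) on the left.
  010010010  ->  keep [01001], discard [0010], prepend 0000
= 000001001

Answer: 000001001 (9)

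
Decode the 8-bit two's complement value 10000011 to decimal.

MSB is 1, so the value is negative. Find the magnitude:
1. Invert bits:  01111100
2. Add 1:        01111101  = 125
3. Apply sign:   -125

Answer: -125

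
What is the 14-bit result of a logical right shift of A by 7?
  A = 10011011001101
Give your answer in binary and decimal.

Logical shift right by 7: drop the bottom 7 bit(s), prepend 7 zero(s) on the left.
  10011011001101  ->  keep [1001101], discard [1001101], prepend 0000000
= 00000001001101

Answer: 00000001001101 (77)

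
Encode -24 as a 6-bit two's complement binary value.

1. Binary of +24:  011000
2. Invert bits:     100111
3. Add 1:           101000

Answer: 101000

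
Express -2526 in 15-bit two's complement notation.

1. Binary of +2526:  000100111011110
2. Invert bits:     111011000100001
3. Add 1:           111011000100010

Answer: 111011000100010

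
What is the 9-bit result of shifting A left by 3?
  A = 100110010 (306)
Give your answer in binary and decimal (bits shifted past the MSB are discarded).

Shift left by 3: drop the top 3 bit(s), append 3 zero(s) on the right.
  100110010  ->  discard [100], keep [110010], append 000
= 110010000

Answer: 110010000 (400)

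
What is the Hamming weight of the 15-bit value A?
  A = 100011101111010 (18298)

100011101111010
1-bits at positions (from bit 0 = LSB): 1, 3, 4, 5, 6, 8, 9, 10, 14
Count = 9

Answer: 9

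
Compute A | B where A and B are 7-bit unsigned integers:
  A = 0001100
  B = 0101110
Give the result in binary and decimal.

Apply | to each column (1 where either bit is 1):
  0001100
| 0101110
---------
  0101110

Answer: 0101110 (46)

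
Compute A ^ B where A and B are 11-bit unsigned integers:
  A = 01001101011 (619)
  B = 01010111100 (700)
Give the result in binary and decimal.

Apply ^ to each column (1 where bits differ):
  01001101011
^ 01010111100
-------------
  00011010111

Answer: 00011010111 (215)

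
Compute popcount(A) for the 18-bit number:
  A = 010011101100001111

010011101100001111
1-bits at positions (from bit 0 = LSB): 0, 1, 2, 3, 8, 9, 11, 12, 13, 16
Count = 10

Answer: 10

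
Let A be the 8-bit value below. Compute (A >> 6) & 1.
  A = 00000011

Bit 6 is the 7th from the right.
  00000011
   ^
That bit is 0.

Answer: 0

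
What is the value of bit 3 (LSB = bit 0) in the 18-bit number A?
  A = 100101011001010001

Bit 3 is the 4th from the right.
  100101011001010001
                ^
That bit is 0.

Answer: 0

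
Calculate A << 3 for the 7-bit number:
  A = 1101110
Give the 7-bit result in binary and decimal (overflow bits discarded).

Shift left by 3: drop the top 3 bit(s), append 3 zero(s) on the right.
  1101110  ->  discard [110], keep [1110], append 000
= 1110000

Answer: 1110000 (112)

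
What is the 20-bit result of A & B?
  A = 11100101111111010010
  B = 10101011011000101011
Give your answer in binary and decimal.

Apply & to each column (1 only where both bits are 1):
  11100101111111010010
& 10101011011000101011
----------------------
  10100001011000000010

Answer: 10100001011000000010 (660994)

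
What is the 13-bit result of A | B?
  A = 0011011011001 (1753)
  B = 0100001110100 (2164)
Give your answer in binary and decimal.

Apply | to each column (1 where either bit is 1):
  0011011011001
| 0100001110100
---------------
  0111011111101

Answer: 0111011111101 (3837)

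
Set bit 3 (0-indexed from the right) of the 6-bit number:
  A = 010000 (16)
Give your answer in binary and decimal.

Mask = 1 << 3 = 001000
Bit 3 of A is 0, so OR-ing with the mask flips it to 1.
  010000
| 001000
--------
  011000

Answer: 011000 (24)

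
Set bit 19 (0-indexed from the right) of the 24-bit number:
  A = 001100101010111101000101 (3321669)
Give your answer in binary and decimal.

Mask = 1 << 19 = 000010000000000000000000
Bit 19 of A is 0, so OR-ing with the mask flips it to 1.
  001100101010111101000101
| 000010000000000000000000
--------------------------
  001110101010111101000101

Answer: 001110101010111101000101 (3845957)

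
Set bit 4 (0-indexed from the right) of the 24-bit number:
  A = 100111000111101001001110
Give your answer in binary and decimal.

Mask = 1 << 4 = 000000000000000000010000
Bit 4 of A is 0, so OR-ing with the mask flips it to 1.
  100111000111101001001110
| 000000000000000000010000
--------------------------
  100111000111101001011110

Answer: 100111000111101001011110 (10254942)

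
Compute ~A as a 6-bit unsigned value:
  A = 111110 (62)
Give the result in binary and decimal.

Flip each bit (0->1, 1->0):
  111110
  000001

Answer: 000001 (1)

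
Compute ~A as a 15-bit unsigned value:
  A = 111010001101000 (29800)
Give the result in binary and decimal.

Flip each bit (0->1, 1->0):
  111010001101000
  000101110010111

Answer: 000101110010111 (2967)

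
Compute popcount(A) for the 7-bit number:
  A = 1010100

1010100
1-bits at positions (from bit 0 = LSB): 2, 4, 6
Count = 3

Answer: 3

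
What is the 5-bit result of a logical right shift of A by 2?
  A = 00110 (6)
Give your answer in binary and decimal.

Logical shift right by 2: drop the bottom 2 bit(s), prepend 2 zero(s) on the left.
  00110  ->  keep [001], discard [10], prepend 00
= 00001

Answer: 00001 (1)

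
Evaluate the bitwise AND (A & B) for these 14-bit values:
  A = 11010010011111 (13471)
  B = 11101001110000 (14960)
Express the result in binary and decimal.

Apply & to each column (1 only where both bits are 1):
  11010010011111
& 11101001110000
----------------
  11000000010000

Answer: 11000000010000 (12304)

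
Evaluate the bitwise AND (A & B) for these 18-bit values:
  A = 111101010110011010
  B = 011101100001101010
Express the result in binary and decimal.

Apply & to each column (1 only where both bits are 1):
  111101010110011010
& 011101100001101010
--------------------
  011101000000001010

Answer: 011101000000001010 (118794)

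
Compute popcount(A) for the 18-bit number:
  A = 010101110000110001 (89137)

010101110000110001
1-bits at positions (from bit 0 = LSB): 0, 4, 5, 10, 11, 12, 14, 16
Count = 8

Answer: 8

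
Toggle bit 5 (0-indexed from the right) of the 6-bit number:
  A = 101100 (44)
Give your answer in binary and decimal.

Mask = 1 << 5 = 100000
Bit 5 of A is 1; XOR with the mask flips it to 0.
  101100
^ 100000
--------
  001100

Answer: 001100 (12)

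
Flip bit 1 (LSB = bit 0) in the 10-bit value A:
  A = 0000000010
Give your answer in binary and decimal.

Mask = 1 << 1 = 0000000010
Bit 1 of A is 1; XOR with the mask flips it to 0.
  0000000010
^ 0000000010
------------
  0000000000

Answer: 0000000000 (0)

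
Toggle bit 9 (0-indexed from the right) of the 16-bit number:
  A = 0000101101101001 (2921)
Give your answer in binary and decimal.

Mask = 1 << 9 = 0000001000000000
Bit 9 of A is 1; XOR with the mask flips it to 0.
  0000101101101001
^ 0000001000000000
------------------
  0000100101101001

Answer: 0000100101101001 (2409)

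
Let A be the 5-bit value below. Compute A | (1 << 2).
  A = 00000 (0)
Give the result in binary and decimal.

Mask = 1 << 2 = 00100
Bit 2 of A is 0, so OR-ing with the mask flips it to 1.
  00000
| 00100
-------
  00100

Answer: 00100 (4)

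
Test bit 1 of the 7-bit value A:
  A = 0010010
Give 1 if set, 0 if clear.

Bit 1 is the 2nd from the right.
  0010010
       ^
That bit is 1.

Answer: 1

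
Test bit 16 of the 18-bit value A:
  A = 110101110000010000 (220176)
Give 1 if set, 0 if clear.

Bit 16 is the 17th from the right.
  110101110000010000
   ^
That bit is 1.

Answer: 1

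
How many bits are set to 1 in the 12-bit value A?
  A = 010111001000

010111001000
1-bits at positions (from bit 0 = LSB): 3, 6, 7, 8, 10
Count = 5

Answer: 5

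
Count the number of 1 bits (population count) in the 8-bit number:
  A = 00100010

00100010
1-bits at positions (from bit 0 = LSB): 1, 5
Count = 2

Answer: 2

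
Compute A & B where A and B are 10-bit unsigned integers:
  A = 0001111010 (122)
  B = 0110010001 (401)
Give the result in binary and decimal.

Apply & to each column (1 only where both bits are 1):
  0001111010
& 0110010001
------------
  0000010000

Answer: 0000010000 (16)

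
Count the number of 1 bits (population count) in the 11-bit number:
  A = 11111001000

11111001000
1-bits at positions (from bit 0 = LSB): 3, 6, 7, 8, 9, 10
Count = 6

Answer: 6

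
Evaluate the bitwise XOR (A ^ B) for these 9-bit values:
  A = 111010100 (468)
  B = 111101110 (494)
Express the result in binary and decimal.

Apply ^ to each column (1 where bits differ):
  111010100
^ 111101110
-----------
  000111010

Answer: 000111010 (58)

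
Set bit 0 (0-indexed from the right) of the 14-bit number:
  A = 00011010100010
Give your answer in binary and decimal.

Mask = 1 << 0 = 00000000000001
Bit 0 of A is 0, so OR-ing with the mask flips it to 1.
  00011010100010
| 00000000000001
----------------
  00011010100011

Answer: 00011010100011 (1699)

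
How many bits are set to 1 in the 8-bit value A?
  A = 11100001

11100001
1-bits at positions (from bit 0 = LSB): 0, 5, 6, 7
Count = 4

Answer: 4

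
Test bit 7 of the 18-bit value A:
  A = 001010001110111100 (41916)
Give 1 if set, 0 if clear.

Bit 7 is the 8th from the right.
  001010001110111100
            ^
That bit is 1.

Answer: 1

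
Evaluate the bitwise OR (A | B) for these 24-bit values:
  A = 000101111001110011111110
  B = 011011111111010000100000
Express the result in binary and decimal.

Apply | to each column (1 where either bit is 1):
  000101111001110011111110
| 011011111111010000100000
--------------------------
  011111111111110011111110

Answer: 011111111111110011111110 (8387838)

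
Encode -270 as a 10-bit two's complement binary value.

1. Binary of +270:  0100001110
2. Invert bits:     1011110001
3. Add 1:           1011110010

Answer: 1011110010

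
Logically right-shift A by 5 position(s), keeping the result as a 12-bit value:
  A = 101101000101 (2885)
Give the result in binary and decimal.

Logical shift right by 5: drop the bottom 5 bit(s), prepend 5 zero(s) on the left.
  101101000101  ->  keep [1011010], discard [00101], prepend 00000
= 000001011010

Answer: 000001011010 (90)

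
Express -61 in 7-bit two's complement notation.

1. Binary of +61:  0111101
2. Invert bits:     1000010
3. Add 1:           1000011

Answer: 1000011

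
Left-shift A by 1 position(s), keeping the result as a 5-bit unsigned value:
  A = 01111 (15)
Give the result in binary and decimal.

Shift left by 1: drop the top 1 bit(s), append 1 zero(s) on the right.
  01111  ->  discard [0], keep [1111], append 0
= 11110

Answer: 11110 (30)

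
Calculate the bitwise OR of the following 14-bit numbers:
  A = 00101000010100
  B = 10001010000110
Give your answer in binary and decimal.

Apply | to each column (1 where either bit is 1):
  00101000010100
| 10001010000110
----------------
  10101010010110

Answer: 10101010010110 (10902)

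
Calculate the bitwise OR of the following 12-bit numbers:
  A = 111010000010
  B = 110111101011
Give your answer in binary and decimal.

Apply | to each column (1 where either bit is 1):
  111010000010
| 110111101011
--------------
  111111101011

Answer: 111111101011 (4075)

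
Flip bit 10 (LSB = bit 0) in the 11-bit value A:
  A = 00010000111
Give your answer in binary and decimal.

Mask = 1 << 10 = 10000000000
Bit 10 of A is 0; XOR with the mask flips it to 1.
  00010000111
^ 10000000000
-------------
  10010000111

Answer: 10010000111 (1159)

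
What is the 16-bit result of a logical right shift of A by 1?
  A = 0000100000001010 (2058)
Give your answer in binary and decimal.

Logical shift right by 1: drop the bottom 1 bit(s), prepend 1 zero(s) on the left.
  0000100000001010  ->  keep [000010000000101], discard [0], prepend 0
= 0000010000000101

Answer: 0000010000000101 (1029)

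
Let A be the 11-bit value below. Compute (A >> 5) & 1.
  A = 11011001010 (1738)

Bit 5 is the 6th from the right.
  11011001010
       ^
That bit is 0.

Answer: 0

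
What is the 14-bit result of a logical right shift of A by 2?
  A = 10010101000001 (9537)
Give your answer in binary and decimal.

Logical shift right by 2: drop the bottom 2 bit(s), prepend 2 zero(s) on the left.
  10010101000001  ->  keep [100101010000], discard [01], prepend 00
= 00100101010000

Answer: 00100101010000 (2384)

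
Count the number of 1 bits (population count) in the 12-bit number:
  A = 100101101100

100101101100
1-bits at positions (from bit 0 = LSB): 2, 3, 5, 6, 8, 11
Count = 6

Answer: 6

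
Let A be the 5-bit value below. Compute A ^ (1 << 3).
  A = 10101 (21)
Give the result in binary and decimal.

Mask = 1 << 3 = 01000
Bit 3 of A is 0; XOR with the mask flips it to 1.
  10101
^ 01000
-------
  11101

Answer: 11101 (29)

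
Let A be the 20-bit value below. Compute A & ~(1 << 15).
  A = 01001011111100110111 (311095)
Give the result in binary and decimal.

Mask = ~(1 << 15) = 11110111111111111111
Bit 15 of A is 1, so AND-ing with the mask clears it to 0.
  01001011111100110111
& 11110111111111111111
----------------------
  01000011111100110111

Answer: 01000011111100110111 (278327)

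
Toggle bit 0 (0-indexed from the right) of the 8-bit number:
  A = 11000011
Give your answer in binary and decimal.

Mask = 1 << 0 = 00000001
Bit 0 of A is 1; XOR with the mask flips it to 0.
  11000011
^ 00000001
----------
  11000010

Answer: 11000010 (194)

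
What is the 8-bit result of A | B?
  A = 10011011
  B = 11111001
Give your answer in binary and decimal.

Apply | to each column (1 where either bit is 1):
  10011011
| 11111001
----------
  11111011

Answer: 11111011 (251)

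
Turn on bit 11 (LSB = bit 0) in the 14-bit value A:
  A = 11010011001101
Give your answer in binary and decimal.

Mask = 1 << 11 = 00100000000000
Bit 11 of A is 0, so OR-ing with the mask flips it to 1.
  11010011001101
| 00100000000000
----------------
  11110011001101

Answer: 11110011001101 (15565)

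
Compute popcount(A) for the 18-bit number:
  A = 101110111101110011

101110111101110011
1-bits at positions (from bit 0 = LSB): 0, 1, 4, 5, 6, 8, 9, 10, 11, 13, 14, 15, 17
Count = 13

Answer: 13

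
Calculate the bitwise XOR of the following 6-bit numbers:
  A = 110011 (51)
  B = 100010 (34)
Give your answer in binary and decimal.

Apply ^ to each column (1 where bits differ):
  110011
^ 100010
--------
  010001

Answer: 010001 (17)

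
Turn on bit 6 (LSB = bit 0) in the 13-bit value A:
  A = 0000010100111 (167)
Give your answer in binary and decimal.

Mask = 1 << 6 = 0000001000000
Bit 6 of A is 0, so OR-ing with the mask flips it to 1.
  0000010100111
| 0000001000000
---------------
  0000011100111

Answer: 0000011100111 (231)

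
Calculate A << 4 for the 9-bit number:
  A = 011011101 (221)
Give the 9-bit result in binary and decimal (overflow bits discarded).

Shift left by 4: drop the top 4 bit(s), append 4 zero(s) on the right.
  011011101  ->  discard [0110], keep [11101], append 0000
= 111010000

Answer: 111010000 (464)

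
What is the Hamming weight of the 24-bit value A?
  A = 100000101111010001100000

100000101111010001100000
1-bits at positions (from bit 0 = LSB): 5, 6, 10, 12, 13, 14, 15, 17, 23
Count = 9

Answer: 9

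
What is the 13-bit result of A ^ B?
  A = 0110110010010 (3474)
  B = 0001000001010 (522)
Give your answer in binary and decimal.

Apply ^ to each column (1 where bits differ):
  0110110010010
^ 0001000001010
---------------
  0111110011000

Answer: 0111110011000 (3992)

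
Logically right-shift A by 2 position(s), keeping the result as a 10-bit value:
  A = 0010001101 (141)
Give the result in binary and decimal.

Logical shift right by 2: drop the bottom 2 bit(s), prepend 2 zero(s) on the left.
  0010001101  ->  keep [00100011], discard [01], prepend 00
= 0000100011

Answer: 0000100011 (35)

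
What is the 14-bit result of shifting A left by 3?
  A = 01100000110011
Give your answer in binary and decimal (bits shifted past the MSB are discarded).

Shift left by 3: drop the top 3 bit(s), append 3 zero(s) on the right.
  01100000110011  ->  discard [011], keep [00000110011], append 000
= 00000110011000

Answer: 00000110011000 (408)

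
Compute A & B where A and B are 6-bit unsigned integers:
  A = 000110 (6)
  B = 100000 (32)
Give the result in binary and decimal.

Apply & to each column (1 only where both bits are 1):
  000110
& 100000
--------
  000000

Answer: 000000 (0)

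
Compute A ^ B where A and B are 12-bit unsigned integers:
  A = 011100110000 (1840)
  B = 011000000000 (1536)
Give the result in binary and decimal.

Apply ^ to each column (1 where bits differ):
  011100110000
^ 011000000000
--------------
  000100110000

Answer: 000100110000 (304)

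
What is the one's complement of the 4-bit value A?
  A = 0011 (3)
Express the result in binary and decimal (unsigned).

Flip each bit (0->1, 1->0):
  0011
  1100

Answer: 1100 (12)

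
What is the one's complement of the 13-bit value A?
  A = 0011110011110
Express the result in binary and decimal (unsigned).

Flip each bit (0->1, 1->0):
  0011110011110
  1100001100001

Answer: 1100001100001 (6241)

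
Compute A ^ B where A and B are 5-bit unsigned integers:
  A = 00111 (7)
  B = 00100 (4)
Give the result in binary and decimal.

Apply ^ to each column (1 where bits differ):
  00111
^ 00100
-------
  00011

Answer: 00011 (3)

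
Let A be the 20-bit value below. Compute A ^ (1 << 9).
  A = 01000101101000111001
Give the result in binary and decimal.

Mask = 1 << 9 = 00000000001000000000
Bit 9 of A is 1; XOR with the mask flips it to 0.
  01000101101000111001
^ 00000000001000000000
----------------------
  01000101100000111001

Answer: 01000101100000111001 (284729)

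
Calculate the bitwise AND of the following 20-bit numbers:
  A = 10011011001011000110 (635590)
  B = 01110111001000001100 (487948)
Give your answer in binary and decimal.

Apply & to each column (1 only where both bits are 1):
  10011011001011000110
& 01110111001000001100
----------------------
  00010011001000000100

Answer: 00010011001000000100 (78340)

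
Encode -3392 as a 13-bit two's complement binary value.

1. Binary of +3392:  0110101000000
2. Invert bits:     1001010111111
3. Add 1:           1001011000000

Answer: 1001011000000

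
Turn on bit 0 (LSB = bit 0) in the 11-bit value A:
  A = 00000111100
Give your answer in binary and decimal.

Mask = 1 << 0 = 00000000001
Bit 0 of A is 0, so OR-ing with the mask flips it to 1.
  00000111100
| 00000000001
-------------
  00000111101

Answer: 00000111101 (61)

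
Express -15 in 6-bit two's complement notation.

1. Binary of +15:  001111
2. Invert bits:     110000
3. Add 1:           110001

Answer: 110001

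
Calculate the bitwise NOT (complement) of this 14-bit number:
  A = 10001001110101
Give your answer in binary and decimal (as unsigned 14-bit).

Flip each bit (0->1, 1->0):
  10001001110101
  01110110001010

Answer: 01110110001010 (7562)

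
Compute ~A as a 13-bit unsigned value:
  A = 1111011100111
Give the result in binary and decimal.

Flip each bit (0->1, 1->0):
  1111011100111
  0000100011000

Answer: 0000100011000 (280)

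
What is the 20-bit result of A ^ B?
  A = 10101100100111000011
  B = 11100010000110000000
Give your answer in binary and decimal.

Apply ^ to each column (1 where bits differ):
  10101100100111000011
^ 11100010000110000000
----------------------
  01001110100001000011

Answer: 01001110100001000011 (321603)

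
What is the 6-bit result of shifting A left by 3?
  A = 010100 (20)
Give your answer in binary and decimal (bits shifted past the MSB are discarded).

Shift left by 3: drop the top 3 bit(s), append 3 zero(s) on the right.
  010100  ->  discard [010], keep [100], append 000
= 100000

Answer: 100000 (32)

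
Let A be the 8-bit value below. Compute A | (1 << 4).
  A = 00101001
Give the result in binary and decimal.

Mask = 1 << 4 = 00010000
Bit 4 of A is 0, so OR-ing with the mask flips it to 1.
  00101001
| 00010000
----------
  00111001

Answer: 00111001 (57)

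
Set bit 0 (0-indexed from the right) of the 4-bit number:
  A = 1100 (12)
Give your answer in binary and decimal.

Mask = 1 << 0 = 0001
Bit 0 of A is 0, so OR-ing with the mask flips it to 1.
  1100
| 0001
------
  1101

Answer: 1101 (13)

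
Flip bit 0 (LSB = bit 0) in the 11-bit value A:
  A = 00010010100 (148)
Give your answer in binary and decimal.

Mask = 1 << 0 = 00000000001
Bit 0 of A is 0; XOR with the mask flips it to 1.
  00010010100
^ 00000000001
-------------
  00010010101

Answer: 00010010101 (149)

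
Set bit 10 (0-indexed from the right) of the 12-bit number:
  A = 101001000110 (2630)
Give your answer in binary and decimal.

Mask = 1 << 10 = 010000000000
Bit 10 of A is 0, so OR-ing with the mask flips it to 1.
  101001000110
| 010000000000
--------------
  111001000110

Answer: 111001000110 (3654)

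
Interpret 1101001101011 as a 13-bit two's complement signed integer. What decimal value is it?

MSB is 1, so the value is negative. Find the magnitude:
1. Invert bits:  0010110010100
2. Add 1:        0010110010101  = 1429
3. Apply sign:   -1429

Answer: -1429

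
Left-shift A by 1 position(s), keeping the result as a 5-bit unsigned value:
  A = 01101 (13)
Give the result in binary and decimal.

Shift left by 1: drop the top 1 bit(s), append 1 zero(s) on the right.
  01101  ->  discard [0], keep [1101], append 0
= 11010

Answer: 11010 (26)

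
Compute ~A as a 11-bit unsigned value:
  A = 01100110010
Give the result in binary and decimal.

Flip each bit (0->1, 1->0):
  01100110010
  10011001101

Answer: 10011001101 (1229)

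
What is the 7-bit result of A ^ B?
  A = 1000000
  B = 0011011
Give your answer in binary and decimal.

Apply ^ to each column (1 where bits differ):
  1000000
^ 0011011
---------
  1011011

Answer: 1011011 (91)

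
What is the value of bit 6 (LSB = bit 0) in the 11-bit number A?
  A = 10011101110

Bit 6 is the 7th from the right.
  10011101110
      ^
That bit is 1.

Answer: 1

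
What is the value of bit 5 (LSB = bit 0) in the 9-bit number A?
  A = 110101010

Bit 5 is the 6th from the right.
  110101010
     ^
That bit is 1.

Answer: 1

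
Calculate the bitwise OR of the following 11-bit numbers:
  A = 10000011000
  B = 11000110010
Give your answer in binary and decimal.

Apply | to each column (1 where either bit is 1):
  10000011000
| 11000110010
-------------
  11000111010

Answer: 11000111010 (1594)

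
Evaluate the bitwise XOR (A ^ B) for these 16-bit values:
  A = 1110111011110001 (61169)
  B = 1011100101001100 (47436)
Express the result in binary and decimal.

Apply ^ to each column (1 where bits differ):
  1110111011110001
^ 1011100101001100
------------------
  0101011110111101

Answer: 0101011110111101 (22461)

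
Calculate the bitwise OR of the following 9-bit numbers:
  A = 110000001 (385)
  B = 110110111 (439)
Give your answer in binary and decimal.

Apply | to each column (1 where either bit is 1):
  110000001
| 110110111
-----------
  110110111

Answer: 110110111 (439)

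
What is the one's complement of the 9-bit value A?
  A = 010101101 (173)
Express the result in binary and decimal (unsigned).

Flip each bit (0->1, 1->0):
  010101101
  101010010

Answer: 101010010 (338)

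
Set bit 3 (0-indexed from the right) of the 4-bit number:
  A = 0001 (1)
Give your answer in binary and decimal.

Mask = 1 << 3 = 1000
Bit 3 of A is 0, so OR-ing with the mask flips it to 1.
  0001
| 1000
------
  1001

Answer: 1001 (9)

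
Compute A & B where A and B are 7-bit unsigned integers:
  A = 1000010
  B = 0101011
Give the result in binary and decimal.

Apply & to each column (1 only where both bits are 1):
  1000010
& 0101011
---------
  0000010

Answer: 0000010 (2)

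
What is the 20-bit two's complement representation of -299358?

1. Binary of +299358:  01001001000101011110
2. Invert bits:     10110110111010100001
3. Add 1:           10110110111010100010

Answer: 10110110111010100010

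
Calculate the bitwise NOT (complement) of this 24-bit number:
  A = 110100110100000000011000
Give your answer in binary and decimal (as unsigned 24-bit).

Flip each bit (0->1, 1->0):
  110100110100000000011000
  001011001011111111100111

Answer: 001011001011111111100111 (2932711)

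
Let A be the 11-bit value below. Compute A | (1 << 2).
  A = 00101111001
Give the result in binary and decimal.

Mask = 1 << 2 = 00000000100
Bit 2 of A is 0, so OR-ing with the mask flips it to 1.
  00101111001
| 00000000100
-------------
  00101111101

Answer: 00101111101 (381)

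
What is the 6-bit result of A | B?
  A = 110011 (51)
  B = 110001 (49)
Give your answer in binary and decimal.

Apply | to each column (1 where either bit is 1):
  110011
| 110001
--------
  110011

Answer: 110011 (51)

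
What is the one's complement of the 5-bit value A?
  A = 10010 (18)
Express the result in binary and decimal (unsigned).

Flip each bit (0->1, 1->0):
  10010
  01101

Answer: 01101 (13)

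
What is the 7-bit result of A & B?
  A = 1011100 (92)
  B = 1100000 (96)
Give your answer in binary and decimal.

Apply & to each column (1 only where both bits are 1):
  1011100
& 1100000
---------
  1000000

Answer: 1000000 (64)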